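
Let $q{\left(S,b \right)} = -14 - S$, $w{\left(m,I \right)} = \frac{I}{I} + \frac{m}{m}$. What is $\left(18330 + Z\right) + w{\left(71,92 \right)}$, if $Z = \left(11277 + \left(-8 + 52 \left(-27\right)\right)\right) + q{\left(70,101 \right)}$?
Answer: $28113$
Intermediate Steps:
$w{\left(m,I \right)} = 2$ ($w{\left(m,I \right)} = 1 + 1 = 2$)
$Z = 9781$ ($Z = \left(11277 + \left(-8 + 52 \left(-27\right)\right)\right) - 84 = \left(11277 - 1412\right) - 84 = 9865 - 84 = 9781$)
$\left(18330 + Z\right) + w{\left(71,92 \right)} = \left(18330 + 9781\right) + 2 = 28111 + 2 = 28113$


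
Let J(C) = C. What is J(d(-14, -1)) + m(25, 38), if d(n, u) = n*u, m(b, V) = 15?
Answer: 29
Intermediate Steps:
J(d(-14, -1)) + m(25, 38) = -14*(-1) + 15 = 14 + 15 = 29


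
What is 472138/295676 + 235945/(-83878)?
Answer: -3770160332/3100088941 ≈ -1.2161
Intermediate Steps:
472138/295676 + 235945/(-83878) = 472138*(1/295676) + 235945*(-1/83878) = 236069/147838 - 235945/83878 = -3770160332/3100088941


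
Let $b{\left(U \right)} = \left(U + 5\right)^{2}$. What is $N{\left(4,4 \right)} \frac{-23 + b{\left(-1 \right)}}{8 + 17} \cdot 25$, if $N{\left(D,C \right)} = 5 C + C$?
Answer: $-168$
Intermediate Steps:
$b{\left(U \right)} = \left(5 + U\right)^{2}$
$N{\left(D,C \right)} = 6 C$
$N{\left(4,4 \right)} \frac{-23 + b{\left(-1 \right)}}{8 + 17} \cdot 25 = 6 \cdot 4 \frac{-23 + \left(5 - 1\right)^{2}}{8 + 17} \cdot 25 = 24 \frac{-23 + 4^{2}}{25} \cdot 25 = 24 \left(-23 + 16\right) \frac{1}{25} \cdot 25 = 24 \left(\left(-7\right) \frac{1}{25}\right) 25 = 24 \left(- \frac{7}{25}\right) 25 = \left(- \frac{168}{25}\right) 25 = -168$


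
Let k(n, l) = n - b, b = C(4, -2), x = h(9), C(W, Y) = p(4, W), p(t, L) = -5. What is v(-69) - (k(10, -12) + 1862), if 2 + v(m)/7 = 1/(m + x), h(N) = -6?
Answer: -141832/75 ≈ -1891.1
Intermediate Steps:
C(W, Y) = -5
x = -6
v(m) = -14 + 7/(-6 + m) (v(m) = -14 + 7/(m - 6) = -14 + 7/(-6 + m))
b = -5
k(n, l) = 5 + n (k(n, l) = n - 1*(-5) = n + 5 = 5 + n)
v(-69) - (k(10, -12) + 1862) = 7*(13 - 2*(-69))/(-6 - 69) - ((5 + 10) + 1862) = 7*(13 + 138)/(-75) - (15 + 1862) = 7*(-1/75)*151 - 1*1877 = -1057/75 - 1877 = -141832/75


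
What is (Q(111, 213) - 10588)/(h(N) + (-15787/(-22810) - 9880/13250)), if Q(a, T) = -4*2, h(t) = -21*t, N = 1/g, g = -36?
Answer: -384294668400/19214069 ≈ -20001.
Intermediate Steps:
N = -1/36 (N = 1/(-36) = -1/36 ≈ -0.027778)
Q(a, T) = -8
(Q(111, 213) - 10588)/(h(N) + (-15787/(-22810) - 9880/13250)) = (-8 - 10588)/(-21*(-1/36) + (-15787/(-22810) - 9880/13250)) = -10596/(7/12 + (-15787*(-1/22810) - 9880*1/13250)) = -10596/(7/12 + (15787/22810 - 988/1325)) = -10596/(7/12 - 323701/6044650) = -10596/19214069/36267900 = -10596*36267900/19214069 = -384294668400/19214069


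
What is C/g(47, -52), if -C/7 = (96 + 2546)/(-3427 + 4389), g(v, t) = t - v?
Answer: 9247/47619 ≈ 0.19419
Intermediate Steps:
C = -9247/481 (C = -7*(96 + 2546)/(-3427 + 4389) = -18494/962 = -7*1321/481 = -9247/481 ≈ -19.225)
C/g(47, -52) = -9247/(481*(-52 - 1*47)) = -9247/(481*(-52 - 47)) = -9247/481/(-99) = -9247/481*(-1/99) = 9247/47619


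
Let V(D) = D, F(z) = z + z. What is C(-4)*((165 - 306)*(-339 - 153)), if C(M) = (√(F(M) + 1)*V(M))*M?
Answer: 1109952*I*√7 ≈ 2.9367e+6*I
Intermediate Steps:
F(z) = 2*z
C(M) = M²*√(1 + 2*M) (C(M) = (√(2*M + 1)*M)*M = (√(1 + 2*M)*M)*M = (M*√(1 + 2*M))*M = M²*√(1 + 2*M))
C(-4)*((165 - 306)*(-339 - 153)) = ((-4)²*√(1 + 2*(-4)))*((165 - 306)*(-339 - 153)) = (16*√(1 - 8))*(-141*(-492)) = (16*√(-7))*69372 = (16*(I*√7))*69372 = (16*I*√7)*69372 = 1109952*I*√7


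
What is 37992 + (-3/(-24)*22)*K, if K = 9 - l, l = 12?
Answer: 151935/4 ≈ 37984.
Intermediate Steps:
K = -3 (K = 9 - 1*12 = 9 - 12 = -3)
37992 + (-3/(-24)*22)*K = 37992 + (-3/(-24)*22)*(-3) = 37992 + (-3*(-1/24)*22)*(-3) = 37992 + ((⅛)*22)*(-3) = 37992 + (11/4)*(-3) = 37992 - 33/4 = 151935/4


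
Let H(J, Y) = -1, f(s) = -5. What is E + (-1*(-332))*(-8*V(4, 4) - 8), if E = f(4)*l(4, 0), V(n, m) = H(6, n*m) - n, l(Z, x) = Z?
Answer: 10604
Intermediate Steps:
V(n, m) = -1 - n
E = -20 (E = -5*4 = -20)
E + (-1*(-332))*(-8*V(4, 4) - 8) = -20 + (-1*(-332))*(-8*(-1 - 1*4) - 8) = -20 + 332*(-8*(-1 - 4) - 8) = -20 + 332*(-8*(-5) - 8) = -20 + 332*(40 - 8) = -20 + 332*32 = -20 + 10624 = 10604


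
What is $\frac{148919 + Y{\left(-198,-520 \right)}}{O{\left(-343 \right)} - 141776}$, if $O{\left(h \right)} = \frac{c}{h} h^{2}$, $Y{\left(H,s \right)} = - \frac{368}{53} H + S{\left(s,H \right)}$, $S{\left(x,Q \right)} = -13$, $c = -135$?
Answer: $- \frac{7964882}{5059963} \approx -1.5741$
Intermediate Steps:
$Y{\left(H,s \right)} = -13 - \frac{368 H}{53}$ ($Y{\left(H,s \right)} = - \frac{368}{53} H - 13 = \left(-368\right) \frac{1}{53} H - 13 = - \frac{368 H}{53} - 13 = -13 - \frac{368 H}{53}$)
$O{\left(h \right)} = - 135 h$ ($O{\left(h \right)} = - \frac{135}{h} h^{2} = - 135 h$)
$\frac{148919 + Y{\left(-198,-520 \right)}}{O{\left(-343 \right)} - 141776} = \frac{148919 - - \frac{72175}{53}}{\left(-135\right) \left(-343\right) - 141776} = \frac{148919 + \left(-13 + \frac{72864}{53}\right)}{46305 - 141776} = \frac{148919 + \frac{72175}{53}}{-95471} = \frac{7964882}{53} \left(- \frac{1}{95471}\right) = - \frac{7964882}{5059963}$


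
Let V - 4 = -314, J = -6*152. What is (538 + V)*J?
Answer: -207936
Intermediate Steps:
J = -912
V = -310 (V = 4 - 314 = -310)
(538 + V)*J = (538 - 310)*(-912) = 228*(-912) = -207936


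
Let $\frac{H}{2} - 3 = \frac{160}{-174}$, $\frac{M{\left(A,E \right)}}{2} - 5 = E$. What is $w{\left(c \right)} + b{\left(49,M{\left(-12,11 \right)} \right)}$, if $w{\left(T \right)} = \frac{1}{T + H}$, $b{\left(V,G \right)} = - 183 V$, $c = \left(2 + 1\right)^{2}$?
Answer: $- \frac{10267128}{1145} \approx -8966.9$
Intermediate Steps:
$M{\left(A,E \right)} = 10 + 2 E$
$H = \frac{362}{87}$ ($H = 6 + 2 \frac{160}{-174} = 6 + 2 \cdot 160 \left(- \frac{1}{174}\right) = 6 + 2 \left(- \frac{80}{87}\right) = 6 - \frac{160}{87} = \frac{362}{87} \approx 4.1609$)
$c = 9$ ($c = 3^{2} = 9$)
$w{\left(T \right)} = \frac{1}{\frac{362}{87} + T}$ ($w{\left(T \right)} = \frac{1}{T + \frac{362}{87}} = \frac{1}{\frac{362}{87} + T}$)
$w{\left(c \right)} + b{\left(49,M{\left(-12,11 \right)} \right)} = \frac{87}{362 + 87 \cdot 9} - 8967 = \frac{87}{362 + 783} - 8967 = \frac{87}{1145} - 8967 = - \frac{10267128}{1145}$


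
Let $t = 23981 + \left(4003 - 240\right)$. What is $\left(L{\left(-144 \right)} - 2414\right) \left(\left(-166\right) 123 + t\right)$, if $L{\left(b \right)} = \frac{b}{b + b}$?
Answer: $-17681301$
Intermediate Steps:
$t = 27744$ ($t = 23981 + 3763 = 27744$)
$L{\left(b \right)} = \frac{1}{2}$ ($L{\left(b \right)} = \frac{b}{2 b} = b \frac{1}{2 b} = \frac{1}{2}$)
$\left(L{\left(-144 \right)} - 2414\right) \left(\left(-166\right) 123 + t\right) = \left(\frac{1}{2} - 2414\right) \left(\left(-166\right) 123 + 27744\right) = - \frac{4827 \left(-20418 + 27744\right)}{2} = \left(- \frac{4827}{2}\right) 7326 = -17681301$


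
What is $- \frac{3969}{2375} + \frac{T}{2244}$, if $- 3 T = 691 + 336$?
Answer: $- \frac{29158433}{15988500} \approx -1.8237$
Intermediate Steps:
$T = - \frac{1027}{3}$ ($T = - \frac{691 + 336}{3} = \left(- \frac{1}{3}\right) 1027 = - \frac{1027}{3} \approx -342.33$)
$- \frac{3969}{2375} + \frac{T}{2244} = - \frac{3969}{2375} - \frac{1027}{3 \cdot 2244} = \left(-3969\right) \frac{1}{2375} - \frac{1027}{6732} = - \frac{3969}{2375} - \frac{1027}{6732} = - \frac{29158433}{15988500}$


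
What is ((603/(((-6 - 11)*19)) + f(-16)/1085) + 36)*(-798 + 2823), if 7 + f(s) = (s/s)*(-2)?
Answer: 4843483290/70091 ≈ 69103.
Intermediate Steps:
f(s) = -9 (f(s) = -7 + (s/s)*(-2) = -7 + 1*(-2) = -7 - 2 = -9)
((603/(((-6 - 11)*19)) + f(-16)/1085) + 36)*(-798 + 2823) = ((603/(((-6 - 11)*19)) - 9/1085) + 36)*(-798 + 2823) = ((603/((-17*19)) - 9*1/1085) + 36)*2025 = ((603/(-323) - 9/1085) + 36)*2025 = ((603*(-1/323) - 9/1085) + 36)*2025 = ((-603/323 - 9/1085) + 36)*2025 = (-657162/350455 + 36)*2025 = (11959218/350455)*2025 = 4843483290/70091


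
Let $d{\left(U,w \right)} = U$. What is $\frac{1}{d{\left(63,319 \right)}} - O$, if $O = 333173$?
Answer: $- \frac{20989898}{63} \approx -3.3317 \cdot 10^{5}$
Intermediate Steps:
$\frac{1}{d{\left(63,319 \right)}} - O = \frac{1}{63} - 333173 = - \frac{20989898}{63}$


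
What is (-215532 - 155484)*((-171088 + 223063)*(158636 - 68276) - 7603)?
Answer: -1742459353541352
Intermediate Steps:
(-215532 - 155484)*((-171088 + 223063)*(158636 - 68276) - 7603) = -371016*(51975*90360 - 7603) = -371016*(4696461000 - 7603) = -371016*4696453397 = -1742459353541352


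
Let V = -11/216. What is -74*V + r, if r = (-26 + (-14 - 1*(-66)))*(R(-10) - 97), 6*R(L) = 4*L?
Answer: -290689/108 ≈ -2691.6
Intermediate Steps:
R(L) = 2*L/3 (R(L) = (4*L)/6 = 2*L/3)
V = -11/216 (V = -11*1/216 = -11/216 ≈ -0.050926)
r = -8086/3 (r = (-26 + (-14 - 1*(-66)))*((⅔)*(-10) - 97) = (-26 + (-14 + 66))*(-20/3 - 97) = (-26 + 52)*(-311/3) = 26*(-311/3) = -8086/3 ≈ -2695.3)
-74*V + r = -74*(-11/216) - 8086/3 = 407/108 - 8086/3 = -290689/108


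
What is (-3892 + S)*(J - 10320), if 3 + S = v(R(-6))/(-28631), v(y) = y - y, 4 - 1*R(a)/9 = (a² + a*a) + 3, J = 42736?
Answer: -126260320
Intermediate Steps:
R(a) = 9 - 18*a² (R(a) = 36 - 9*((a² + a*a) + 3) = 36 - 9*((a² + a²) + 3) = 36 - 9*(2*a² + 3) = 36 - 9*(3 + 2*a²) = 36 + (-27 - 18*a²) = 9 - 18*a²)
v(y) = 0
S = -3 (S = -3 + 0/(-28631) = -3 + 0*(-1/28631) = -3 + 0 = -3)
(-3892 + S)*(J - 10320) = (-3892 - 3)*(42736 - 10320) = -3895*32416 = -126260320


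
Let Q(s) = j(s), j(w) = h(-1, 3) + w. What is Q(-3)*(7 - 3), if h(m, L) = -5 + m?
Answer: -36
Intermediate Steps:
j(w) = -6 + w (j(w) = (-5 - 1) + w = -6 + w)
Q(s) = -6 + s
Q(-3)*(7 - 3) = (-6 - 3)*(7 - 3) = -9*4 = -36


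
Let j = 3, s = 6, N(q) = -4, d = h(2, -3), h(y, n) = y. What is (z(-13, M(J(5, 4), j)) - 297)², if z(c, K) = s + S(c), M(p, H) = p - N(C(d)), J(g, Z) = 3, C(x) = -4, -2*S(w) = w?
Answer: 323761/4 ≈ 80940.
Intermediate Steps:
d = 2
S(w) = -w/2
M(p, H) = 4 + p (M(p, H) = p - 1*(-4) = p + 4 = 4 + p)
z(c, K) = 6 - c/2
(z(-13, M(J(5, 4), j)) - 297)² = ((6 - ½*(-13)) - 297)² = ((6 + 13/2) - 297)² = (25/2 - 297)² = (-569/2)² = 323761/4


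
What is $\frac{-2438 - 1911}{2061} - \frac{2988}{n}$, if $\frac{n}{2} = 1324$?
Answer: $- \frac{4418605}{1364382} \approx -3.2385$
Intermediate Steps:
$n = 2648$ ($n = 2 \cdot 1324 = 2648$)
$\frac{-2438 - 1911}{2061} - \frac{2988}{n} = \frac{-2438 - 1911}{2061} - \frac{2988}{2648} = \left(-4349\right) \frac{1}{2061} - \frac{747}{662} = - \frac{4349}{2061} - \frac{747}{662} = - \frac{4418605}{1364382}$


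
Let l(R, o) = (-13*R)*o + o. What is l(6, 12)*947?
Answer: -875028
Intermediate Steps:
l(R, o) = o - 13*R*o (l(R, o) = -13*R*o + o = o - 13*R*o)
l(6, 12)*947 = (12*(1 - 13*6))*947 = (12*(1 - 78))*947 = (12*(-77))*947 = -924*947 = -875028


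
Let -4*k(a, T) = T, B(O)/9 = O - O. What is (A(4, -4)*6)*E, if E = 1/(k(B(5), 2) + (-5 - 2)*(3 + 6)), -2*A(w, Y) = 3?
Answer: 18/127 ≈ 0.14173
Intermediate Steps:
A(w, Y) = -3/2 (A(w, Y) = -1/2*3 = -3/2)
B(O) = 0 (B(O) = 9*(O - O) = 9*0 = 0)
k(a, T) = -T/4
E = -2/127 (E = 1/(-1/4*2 + (-5 - 2)*(3 + 6)) = 1/(-1/2 - 7*9) = 1/(-1/2 - 63) = 1/(-127/2) = -2/127 ≈ -0.015748)
(A(4, -4)*6)*E = -3/2*6*(-2/127) = -9*(-2/127) = 18/127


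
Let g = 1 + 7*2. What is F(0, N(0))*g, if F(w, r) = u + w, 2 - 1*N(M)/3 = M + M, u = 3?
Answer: 45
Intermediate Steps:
N(M) = 6 - 6*M (N(M) = 6 - 3*(M + M) = 6 - 6*M)
F(w, r) = 3 + w
g = 15 (g = 1 + 14 = 15)
F(0, N(0))*g = (3 + 0)*15 = 3*15 = 45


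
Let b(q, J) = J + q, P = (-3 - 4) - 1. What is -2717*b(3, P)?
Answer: 13585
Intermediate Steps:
P = -8 (P = -7 - 1 = -8)
-2717*b(3, P) = -2717*(-8 + 3) = -2717*(-5) = 13585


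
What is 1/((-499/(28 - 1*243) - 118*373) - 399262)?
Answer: -215/95303841 ≈ -2.2559e-6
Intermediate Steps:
1/((-499/(28 - 1*243) - 118*373) - 399262) = 1/((-499/(28 - 243) - 44014) - 399262) = 1/((-499/(-215) - 44014) - 399262) = 1/((-499*(-1/215) - 44014) - 399262) = 1/((499/215 - 44014) - 399262) = 1/(-9462511/215 - 399262) = 1/(-95303841/215) = -215/95303841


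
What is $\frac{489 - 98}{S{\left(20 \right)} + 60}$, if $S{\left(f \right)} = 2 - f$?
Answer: $\frac{391}{42} \approx 9.3095$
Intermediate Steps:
$\frac{489 - 98}{S{\left(20 \right)} + 60} = \frac{489 - 98}{\left(2 - 20\right) + 60} = \frac{391}{\left(2 - 20\right) + 60} = \frac{391}{-18 + 60} = \frac{391}{42}$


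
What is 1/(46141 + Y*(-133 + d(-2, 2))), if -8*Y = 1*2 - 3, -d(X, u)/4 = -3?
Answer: 8/369007 ≈ 2.1680e-5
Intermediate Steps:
d(X, u) = 12 (d(X, u) = -4*(-3) = 12)
Y = 1/8 (Y = -(1*2 - 3)/8 = -(2 - 3)/8 = -1/8*(-1) = 1/8 ≈ 0.12500)
1/(46141 + Y*(-133 + d(-2, 2))) = 1/(46141 + (-133 + 12)/8) = 1/(46141 + (1/8)*(-121)) = 1/(46141 - 121/8) = 1/(369007/8) = 8/369007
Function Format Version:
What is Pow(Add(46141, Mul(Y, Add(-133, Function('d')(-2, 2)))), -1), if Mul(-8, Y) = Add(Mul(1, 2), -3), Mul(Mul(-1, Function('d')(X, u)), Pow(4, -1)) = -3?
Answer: Rational(8, 369007) ≈ 2.1680e-5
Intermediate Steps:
Function('d')(X, u) = 12 (Function('d')(X, u) = Mul(-4, -3) = 12)
Y = Rational(1, 8) (Y = Mul(Rational(-1, 8), Add(Mul(1, 2), -3)) = Mul(Rational(-1, 8), Add(2, -3)) = Mul(Rational(-1, 8), -1) = Rational(1, 8) ≈ 0.12500)
Pow(Add(46141, Mul(Y, Add(-133, Function('d')(-2, 2)))), -1) = Pow(Add(46141, Mul(Rational(1, 8), Add(-133, 12))), -1) = Pow(Add(46141, Mul(Rational(1, 8), -121)), -1) = Pow(Add(46141, Rational(-121, 8)), -1) = Pow(Rational(369007, 8), -1) = Rational(8, 369007)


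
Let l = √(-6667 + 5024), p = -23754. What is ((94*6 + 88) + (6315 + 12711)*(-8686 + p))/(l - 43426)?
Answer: 26802648271688/1885819119 + 617202788*I*√1643/1885819119 ≈ 14213.0 + 13.266*I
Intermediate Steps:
l = I*√1643 (l = √(-1643) = I*√1643 ≈ 40.534*I)
((94*6 + 88) + (6315 + 12711)*(-8686 + p))/(l - 43426) = ((94*6 + 88) + (6315 + 12711)*(-8686 - 23754))/(I*√1643 - 43426) = ((564 + 88) + 19026*(-32440))/(-43426 + I*√1643) = (652 - 617203440)/(-43426 + I*√1643) = -617202788/(-43426 + I*√1643)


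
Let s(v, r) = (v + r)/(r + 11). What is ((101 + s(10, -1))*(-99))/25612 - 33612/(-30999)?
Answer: 1827165107/2646487960 ≈ 0.69041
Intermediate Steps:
s(v, r) = (r + v)/(11 + r)
((101 + s(10, -1))*(-99))/25612 - 33612/(-30999) = ((101 + (-1 + 10)/(11 - 1))*(-99))/25612 - 33612/(-30999) = ((101 + 9/10)*(-99))*(1/25612) - 33612*(-1/30999) = ((101 + (1/10)*9)*(-99))*(1/25612) + 11204/10333 = ((101 + 9/10)*(-99))*(1/25612) + 11204/10333 = ((1019/10)*(-99))*(1/25612) + 11204/10333 = -100881/10*1/25612 + 11204/10333 = -100881/256120 + 11204/10333 = 1827165107/2646487960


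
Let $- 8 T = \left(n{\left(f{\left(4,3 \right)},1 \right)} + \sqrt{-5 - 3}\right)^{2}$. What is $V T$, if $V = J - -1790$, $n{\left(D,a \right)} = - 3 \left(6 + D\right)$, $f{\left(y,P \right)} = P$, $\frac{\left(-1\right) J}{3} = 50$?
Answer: $-147805 + 22140 i \sqrt{2} \approx -1.4781 \cdot 10^{5} + 31311.0 i$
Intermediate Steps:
$J = -150$ ($J = \left(-3\right) 50 = -150$)
$n{\left(D,a \right)} = -18 - 3 D$
$V = 1640$ ($V = -150 - -1790 = -150 + 1790 = 1640$)
$T = - \frac{\left(-27 + 2 i \sqrt{2}\right)^{2}}{8}$ ($T = - \frac{\left(\left(-18 - 9\right) + \sqrt{-5 - 3}\right)^{2}}{8} = - \frac{\left(\left(-18 - 9\right) + \sqrt{-8}\right)^{2}}{8} = - \frac{\left(-27 + 2 i \sqrt{2}\right)^{2}}{8} \approx -90.125 + 19.092 i$)
$V T = 1640 \left(- \frac{721}{8} + \frac{27 i \sqrt{2}}{2}\right) = -147805 + 22140 i \sqrt{2}$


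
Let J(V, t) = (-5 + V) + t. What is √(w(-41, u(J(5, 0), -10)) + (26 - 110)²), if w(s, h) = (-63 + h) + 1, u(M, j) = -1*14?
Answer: 2*√1745 ≈ 83.546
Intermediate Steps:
J(V, t) = -5 + V + t
u(M, j) = -14
w(s, h) = -62 + h
√(w(-41, u(J(5, 0), -10)) + (26 - 110)²) = √((-62 - 14) + (26 - 110)²) = √(-76 + (-84)²) = √(-76 + 7056) = √6980 = 2*√1745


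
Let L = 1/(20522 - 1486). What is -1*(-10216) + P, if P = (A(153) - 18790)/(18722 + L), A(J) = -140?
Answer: 1213513416336/118797331 ≈ 10215.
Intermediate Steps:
L = 1/19036 ≈ 5.2532e-5
P = -120117160/118797331 (P = (-140 - 18790)/(18722 + 1/19036) = -18930/356391993/19036 = -18930*19036/356391993 = -120117160/118797331 ≈ -1.0111)
-1*(-10216) + P = -1*(-10216) - 120117160/118797331 = 10216 - 120117160/118797331 = 1213513416336/118797331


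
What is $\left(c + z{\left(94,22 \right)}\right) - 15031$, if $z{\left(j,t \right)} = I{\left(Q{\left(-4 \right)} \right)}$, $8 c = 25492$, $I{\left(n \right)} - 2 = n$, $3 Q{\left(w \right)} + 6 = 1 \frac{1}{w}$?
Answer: $- \frac{142135}{12} \approx -11845.0$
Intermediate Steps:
$Q{\left(w \right)} = -2 + \frac{1}{3 w}$ ($Q{\left(w \right)} = -2 + \frac{1 \frac{1}{w}}{3} = -2 + \frac{1}{3 w}$)
$I{\left(n \right)} = 2 + n$
$c = \frac{6373}{2}$ ($c = \frac{1}{8} \cdot 25492 = \frac{6373}{2} \approx 3186.5$)
$z{\left(j,t \right)} = - \frac{1}{12}$ ($z{\left(j,t \right)} = 2 - \left(2 - \frac{1}{3 \left(-4\right)}\right) = 2 + \left(-2 + \frac{1}{3} \left(- \frac{1}{4}\right)\right) = 2 - \frac{25}{12} = - \frac{1}{12}$)
$\left(c + z{\left(94,22 \right)}\right) - 15031 = \left(\frac{6373}{2} - \frac{1}{12}\right) - 15031 = \frac{38237}{12} - 15031 = - \frac{142135}{12}$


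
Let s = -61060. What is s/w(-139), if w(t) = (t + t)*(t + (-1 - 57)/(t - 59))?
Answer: -1511235/954374 ≈ -1.5835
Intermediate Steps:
w(t) = 2*t*(t - 58/(-59 + t)) (w(t) = (2*t)*(t - 58/(-59 + t)) = 2*t*(t - 58/(-59 + t)))
s/w(-139) = -61060*(-(-59 - 139)/(278*(-58 + (-139)² - 59*(-139)))) = -61060*99/(139*(-58 + 19321 + 8201)) = -61060/(2*(-139)*(-1/198)*27464) = -61060/3817496/99 = -61060*99/3817496 = -1511235/954374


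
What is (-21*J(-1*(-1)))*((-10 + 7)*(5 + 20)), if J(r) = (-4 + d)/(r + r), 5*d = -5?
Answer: -7875/2 ≈ -3937.5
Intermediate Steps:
d = -1 (d = (⅕)*(-5) = -1)
J(r) = -5/(2*r) (J(r) = (-4 - 1)/(r + r) = -5*1/(2*r) = -5/(2*r))
(-21*J(-1*(-1)))*((-10 + 7)*(5 + 20)) = (-(-105)/(2*((-1*(-1)))))*((-10 + 7)*(5 + 20)) = (-(-105)/(2*1))*(-3*25) = -(-105)/2*(-75) = -21*(-5/2)*(-75) = (105/2)*(-75) = -7875/2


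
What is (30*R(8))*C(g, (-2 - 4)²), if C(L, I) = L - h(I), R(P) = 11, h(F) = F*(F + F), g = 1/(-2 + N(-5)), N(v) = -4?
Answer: -855415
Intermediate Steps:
g = -⅙ (g = 1/(-2 - 4) = 1/(-6) = -⅙ ≈ -0.16667)
h(F) = 2*F² (h(F) = F*(2*F) = 2*F²)
C(L, I) = L - 2*I²
(30*R(8))*C(g, (-2 - 4)²) = (30*11)*(-⅙ - 2*(-2 - 4)⁴) = 330*(-⅙ - 2*((-6)²)²) = 330*(-⅙ - 2*36²) = 330*(-⅙ - 2*1296) = 330*(-⅙ - 2592) = 330*(-15553/6) = -855415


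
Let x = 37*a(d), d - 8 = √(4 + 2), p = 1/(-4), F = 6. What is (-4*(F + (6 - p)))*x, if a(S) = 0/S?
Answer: 0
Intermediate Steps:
p = -¼ ≈ -0.25000
d = 8 + √6 (d = 8 + √(4 + 2) = 8 + √6 ≈ 10.449)
a(S) = 0
x = 0 (x = 37*0 = 0)
(-4*(F + (6 - p)))*x = -4*(6 + (6 - 1*(-¼)))*0 = -4*(6 + (6 + ¼))*0 = -4*(6 + 25/4)*0 = -4*49/4*0 = -49*0 = 0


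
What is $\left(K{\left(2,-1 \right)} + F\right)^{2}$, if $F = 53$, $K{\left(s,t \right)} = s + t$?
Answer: $2916$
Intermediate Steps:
$\left(K{\left(2,-1 \right)} + F\right)^{2} = \left(\left(2 - 1\right) + 53\right)^{2} = \left(1 + 53\right)^{2} = 54^{2} = 2916$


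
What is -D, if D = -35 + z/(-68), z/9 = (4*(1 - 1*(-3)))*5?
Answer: 775/17 ≈ 45.588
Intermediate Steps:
z = 720 (z = 9*((4*(1 - 1*(-3)))*5) = 9*((4*(1 + 3))*5) = 9*((4*4)*5) = 9*(16*5) = 9*80 = 720)
D = -775/17 (D = -35 + 720/(-68) = -35 - 1/68*720 = -35 - 180/17 = -775/17 ≈ -45.588)
-D = -1*(-775/17) = 775/17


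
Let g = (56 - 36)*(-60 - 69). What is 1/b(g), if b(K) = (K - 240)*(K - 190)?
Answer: 1/7811400 ≈ 1.2802e-7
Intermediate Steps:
g = -2580 (g = 20*(-129) = -2580)
b(K) = (-240 + K)*(-190 + K)
1/b(g) = 1/(45600 + (-2580)² - 430*(-2580)) = 1/(45600 + 6656400 + 1109400) = 1/7811400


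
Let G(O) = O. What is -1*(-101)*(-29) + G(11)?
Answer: -2918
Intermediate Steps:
-1*(-101)*(-29) + G(11) = -1*(-101)*(-29) + 11 = 101*(-29) + 11 = -2929 + 11 = -2918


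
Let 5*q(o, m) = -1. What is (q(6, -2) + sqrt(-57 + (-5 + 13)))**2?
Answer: (1 - 35*I)**2/25 ≈ -48.96 - 2.8*I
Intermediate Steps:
q(o, m) = -1/5 (q(o, m) = (1/5)*(-1) = -1/5)
(q(6, -2) + sqrt(-57 + (-5 + 13)))**2 = (-1/5 + sqrt(-57 + (-5 + 13)))**2 = (-1/5 + sqrt(-57 + 8))**2 = (-1/5 + sqrt(-49))**2 = (-1/5 + 7*I)**2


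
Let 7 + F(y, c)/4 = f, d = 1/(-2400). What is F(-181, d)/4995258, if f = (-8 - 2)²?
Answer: 62/832543 ≈ 7.4471e-5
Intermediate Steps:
d = -1/2400 ≈ -0.00041667
f = 100 (f = (-10)² = 100)
F(y, c) = 372 (F(y, c) = -28 + 4*100 = -28 + 400 = 372)
F(-181, d)/4995258 = 372/4995258 = 372*(1/4995258) = 62/832543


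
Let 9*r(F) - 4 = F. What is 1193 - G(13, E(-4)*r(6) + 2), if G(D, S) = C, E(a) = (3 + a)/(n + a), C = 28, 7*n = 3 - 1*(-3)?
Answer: 1165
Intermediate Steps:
n = 6/7 (n = (3 - 1*(-3))/7 = (3 + 3)/7 = (⅐)*6 = 6/7 ≈ 0.85714)
r(F) = 4/9 + F/9
E(a) = (3 + a)/(6/7 + a)
G(D, S) = 28
1193 - G(13, E(-4)*r(6) + 2) = 1193 - 1*28 = 1193 - 28 = 1165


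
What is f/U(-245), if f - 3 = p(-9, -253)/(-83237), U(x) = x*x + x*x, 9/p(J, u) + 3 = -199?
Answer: 50441631/2018505573700 ≈ 2.4990e-5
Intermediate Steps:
p(J, u) = -9/202 (p(J, u) = 9/(-3 - 199) = 9/(-202) = 9*(-1/202) = -9/202)
U(x) = 2*x**2 (U(x) = x**2 + x**2 = 2*x**2)
f = 50441631/16813874 (f = 3 - 9/202/(-83237) = 3 - 9/202*(-1/83237) = 3 + 9/16813874 = 50441631/16813874 ≈ 3.0000)
f/U(-245) = 50441631/(16813874*((2*(-245)**2))) = 50441631/(16813874*((2*60025))) = (50441631/16813874)/120050 = (50441631/16813874)*(1/120050) = 50441631/2018505573700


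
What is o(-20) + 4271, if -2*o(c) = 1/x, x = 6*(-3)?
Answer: 153757/36 ≈ 4271.0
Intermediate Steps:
x = -18
o(c) = 1/36 (o(c) = -½/(-18) = -½*(-1/18) = 1/36)
o(-20) + 4271 = 1/36 + 4271 = 153757/36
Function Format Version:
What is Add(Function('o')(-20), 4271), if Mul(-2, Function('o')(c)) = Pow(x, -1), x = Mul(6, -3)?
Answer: Rational(153757, 36) ≈ 4271.0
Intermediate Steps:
x = -18
Function('o')(c) = Rational(1, 36) (Function('o')(c) = Mul(Rational(-1, 2), Pow(-18, -1)) = Mul(Rational(-1, 2), Rational(-1, 18)) = Rational(1, 36))
Add(Function('o')(-20), 4271) = Add(Rational(1, 36), 4271) = Rational(153757, 36)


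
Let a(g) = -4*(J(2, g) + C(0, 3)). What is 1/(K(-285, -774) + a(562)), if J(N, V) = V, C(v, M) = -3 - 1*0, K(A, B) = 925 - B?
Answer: -1/537 ≈ -0.0018622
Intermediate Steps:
C(v, M) = -3 (C(v, M) = -3 + 0 = -3)
a(g) = 12 - 4*g (a(g) = -4*(g - 3) = -4*(-3 + g) = 12 - 4*g)
1/(K(-285, -774) + a(562)) = 1/((925 - 1*(-774)) + (12 - 4*562)) = 1/((925 + 774) + (12 - 2248)) = 1/(1699 - 2236) = 1/(-537) = -1/537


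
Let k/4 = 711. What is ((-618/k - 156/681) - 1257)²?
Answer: 18305742280651225/11577329604 ≈ 1.5812e+6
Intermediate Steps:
k = 2844 (k = 4*711 = 2844)
((-618/k - 156/681) - 1257)² = ((-618/2844 - 156/681) - 1257)² = ((-618*1/2844 - 156*1/681) - 1257)² = ((-103/474 - 52/227) - 1257)² = (-48029/107598 - 1257)² = (-135298715/107598)² = 18305742280651225/11577329604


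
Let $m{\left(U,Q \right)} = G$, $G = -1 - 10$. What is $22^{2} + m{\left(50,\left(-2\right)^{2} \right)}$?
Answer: $473$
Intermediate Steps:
$G = -11$ ($G = -1 - 10 = -11$)
$m{\left(U,Q \right)} = -11$
$22^{2} + m{\left(50,\left(-2\right)^{2} \right)} = 22^{2} - 11 = 484 - 11 = 473$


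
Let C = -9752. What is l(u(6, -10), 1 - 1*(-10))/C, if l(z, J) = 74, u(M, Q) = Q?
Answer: -37/4876 ≈ -0.0075882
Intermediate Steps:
l(u(6, -10), 1 - 1*(-10))/C = 74/(-9752) = 74*(-1/9752) = -37/4876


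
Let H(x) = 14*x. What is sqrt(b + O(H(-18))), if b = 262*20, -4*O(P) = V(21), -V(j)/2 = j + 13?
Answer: sqrt(5257) ≈ 72.505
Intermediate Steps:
V(j) = -26 - 2*j (V(j) = -2*(j + 13) = -2*(13 + j) = -26 - 2*j)
O(P) = 17 (O(P) = -(-26 - 2*21)/4 = -(-26 - 42)/4 = -1/4*(-68) = 17)
b = 5240
sqrt(b + O(H(-18))) = sqrt(5240 + 17) = sqrt(5257)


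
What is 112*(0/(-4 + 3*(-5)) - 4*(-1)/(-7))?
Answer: -64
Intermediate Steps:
112*(0/(-4 + 3*(-5)) - 4*(-1)/(-7)) = 112*(0/(-4 - 15) + 4*(-⅐)) = 112*(0/(-19) - 4/7) = 112*(0*(-1/19) - 4/7) = 112*(0 - 4/7) = 112*(-4/7) = -64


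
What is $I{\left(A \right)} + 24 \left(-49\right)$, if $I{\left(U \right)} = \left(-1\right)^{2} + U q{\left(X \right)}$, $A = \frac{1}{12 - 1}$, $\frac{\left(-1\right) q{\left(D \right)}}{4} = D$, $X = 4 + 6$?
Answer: $- \frac{12965}{11} \approx -1178.6$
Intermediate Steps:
$X = 10$
$q{\left(D \right)} = - 4 D$
$A = \frac{1}{11} \approx 0.090909$
$I{\left(U \right)} = 1 - 40 U$ ($I{\left(U \right)} = \left(-1\right)^{2} + U \left(\left(-4\right) 10\right) = 1 + U \left(-40\right) = 1 - 40 U$)
$I{\left(A \right)} + 24 \left(-49\right) = \left(1 - \frac{40}{11}\right) + 24 \left(-49\right) = \left(1 - \frac{40}{11}\right) - 1176 = - \frac{29}{11} - 1176 = - \frac{12965}{11}$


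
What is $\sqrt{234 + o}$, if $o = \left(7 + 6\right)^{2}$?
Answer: $\sqrt{403} \approx 20.075$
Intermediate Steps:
$o = 169$ ($o = 13^{2} = 169$)
$\sqrt{234 + o} = \sqrt{234 + 169} = \sqrt{403}$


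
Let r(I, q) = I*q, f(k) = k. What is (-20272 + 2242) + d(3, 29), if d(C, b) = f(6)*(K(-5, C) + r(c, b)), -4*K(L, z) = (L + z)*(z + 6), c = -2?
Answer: -18351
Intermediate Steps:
K(L, z) = -(6 + z)*(L + z)/4 (K(L, z) = -(L + z)*(z + 6)/4 = -(L + z)*(6 + z)/4 = -(6 + z)*(L + z)/4)
d(C, b) = 45 - 12*b - 3*C/2 - 3*C²/2 (d(C, b) = 6*((-3/2*(-5) - 3*C/2 - C²/4 - ¼*(-5)*C) - 2*b) = 6*((15/2 - 3*C/2 - C²/4 + 5*C/4) - 2*b) = 6*((15/2 - C/4 - C²/4) - 2*b) = 6*(15/2 - 2*b - C/4 - C²/4) = 45 - 12*b - 3*C/2 - 3*C²/2)
(-20272 + 2242) + d(3, 29) = (-20272 + 2242) + (45 - 12*29 - 3/2*3 - 3/2*3²) = -18030 + (45 - 348 - 9/2 - 3/2*9) = -18030 + (45 - 348 - 9/2 - 27/2) = -18030 - 321 = -18351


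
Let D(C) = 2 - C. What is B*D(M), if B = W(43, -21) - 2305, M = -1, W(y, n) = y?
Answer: -6786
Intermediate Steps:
B = -2262 (B = 43 - 2305 = -2262)
B*D(M) = -2262*(2 - 1*(-1)) = -2262*(2 + 1) = -2262*3 = -6786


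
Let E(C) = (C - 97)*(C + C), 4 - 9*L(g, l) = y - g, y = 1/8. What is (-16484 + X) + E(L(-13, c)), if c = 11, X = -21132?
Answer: -96985511/2592 ≈ -37417.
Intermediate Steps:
y = ⅛ ≈ 0.12500
L(g, l) = 31/72 + g/9 (L(g, l) = 4/9 - (⅛ - g)/9 = 4/9 + (-1/72 + g/9) = 31/72 + g/9)
E(C) = 2*C*(-97 + C) (E(C) = (-97 + C)*(2*C) = 2*C*(-97 + C))
(-16484 + X) + E(L(-13, c)) = (-16484 - 21132) + 2*(31/72 + (⅑)*(-13))*(-97 + (31/72 + (⅑)*(-13))) = -37616 + 2*(31/72 - 13/9)*(-97 + (31/72 - 13/9)) = -37616 + 2*(-73/72)*(-97 - 73/72) = -37616 + 2*(-73/72)*(-7057/72) = -37616 + 515161/2592 = -96985511/2592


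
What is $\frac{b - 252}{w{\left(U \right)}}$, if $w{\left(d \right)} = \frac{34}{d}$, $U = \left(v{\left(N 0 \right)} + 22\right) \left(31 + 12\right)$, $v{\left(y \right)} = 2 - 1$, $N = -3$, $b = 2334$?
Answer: $\frac{1029549}{17} \approx 60562.0$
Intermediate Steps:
$v{\left(y \right)} = 1$
$U = 989$ ($U = \left(1 + 22\right) \left(31 + 12\right) = 23 \cdot 43 = 989$)
$\frac{b - 252}{w{\left(U \right)}} = \frac{2334 - 252}{34 \cdot \frac{1}{989}} = \frac{2082}{34 \cdot \frac{1}{989}} = \frac{2082}{\frac{34}{989}} = 2082 \cdot \frac{989}{34} = \frac{1029549}{17}$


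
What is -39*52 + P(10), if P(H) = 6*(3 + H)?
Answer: -1950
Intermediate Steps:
P(H) = 18 + 6*H
-39*52 + P(10) = -39*52 + (18 + 6*10) = -2028 + (18 + 60) = -2028 + 78 = -1950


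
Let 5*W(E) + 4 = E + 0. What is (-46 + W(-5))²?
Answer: 57121/25 ≈ 2284.8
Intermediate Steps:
W(E) = -⅘ + E/5 (W(E) = -⅘ + (E + 0)/5 = -⅘ + E/5)
(-46 + W(-5))² = (-46 + (-⅘ + (⅕)*(-5)))² = (-46 + (-⅘ - 1))² = (-46 - 9/5)² = (-239/5)² = 57121/25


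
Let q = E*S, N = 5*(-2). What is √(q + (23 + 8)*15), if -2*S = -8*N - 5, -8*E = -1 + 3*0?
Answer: √7365/4 ≈ 21.455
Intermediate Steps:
N = -10
E = ⅛ (E = -(-1 + 3*0)/8 = -(-1 + 0)/8 = -⅛*(-1) = ⅛ ≈ 0.12500)
S = -75/2 (S = -(-8*(-10) - 5)/2 = -(80 - 5)/2 = -½*75 = -75/2 ≈ -37.500)
q = -75/16 (q = (⅛)*(-75/2) = -75/16 ≈ -4.6875)
√(q + (23 + 8)*15) = √(-75/16 + (23 + 8)*15) = √(-75/16 + 31*15) = √(-75/16 + 465) = √(7365/16) = √7365/4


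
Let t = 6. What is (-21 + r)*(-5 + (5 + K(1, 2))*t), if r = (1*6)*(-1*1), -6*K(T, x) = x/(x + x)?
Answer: -1323/2 ≈ -661.50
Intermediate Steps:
K(T, x) = -1/12 (K(T, x) = -x/(6*(x + x)) = -x/(6*(2*x)) = -1/(2*x)*x/6 = -⅙*½ = -1/12)
r = -6 (r = 6*(-1) = -6)
(-21 + r)*(-5 + (5 + K(1, 2))*t) = (-21 - 6)*(-5 + (5 - 1/12)*6) = -27*(-5 + (59/12)*6) = -27*(-5 + 59/2) = -27*49/2 = -1323/2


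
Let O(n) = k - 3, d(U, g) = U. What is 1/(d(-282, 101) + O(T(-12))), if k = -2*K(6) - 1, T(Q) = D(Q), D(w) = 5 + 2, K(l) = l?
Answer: -1/298 ≈ -0.0033557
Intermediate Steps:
D(w) = 7
T(Q) = 7
k = -13 (k = -2*6 - 1 = -12 - 1 = -13)
O(n) = -16 (O(n) = -13 - 3 = -16)
1/(d(-282, 101) + O(T(-12))) = 1/(-282 - 16) = 1/(-298) = -1/298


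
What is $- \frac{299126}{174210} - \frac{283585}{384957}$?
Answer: $- \frac{27425665072}{11177226495} \approx -2.4537$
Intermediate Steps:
$- \frac{299126}{174210} - \frac{283585}{384957} = \left(-299126\right) \frac{1}{174210} - \frac{283585}{384957} = - \frac{149563}{87105} - \frac{283585}{384957} = - \frac{27425665072}{11177226495}$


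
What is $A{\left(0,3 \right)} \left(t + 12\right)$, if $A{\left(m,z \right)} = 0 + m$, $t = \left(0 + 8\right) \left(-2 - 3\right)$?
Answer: $0$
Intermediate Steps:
$t = -40$ ($t = 8 \left(-5\right) = -40$)
$A{\left(m,z \right)} = m$
$A{\left(0,3 \right)} \left(t + 12\right) = 0 \left(-40 + 12\right) = 0 \left(-28\right) = 0$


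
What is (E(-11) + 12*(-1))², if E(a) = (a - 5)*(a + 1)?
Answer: 21904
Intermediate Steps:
E(a) = (1 + a)*(-5 + a) (E(a) = (-5 + a)*(1 + a) = (1 + a)*(-5 + a))
(E(-11) + 12*(-1))² = ((-5 + (-11)² - 4*(-11)) + 12*(-1))² = ((-5 + 121 + 44) - 12)² = (160 - 12)² = 148² = 21904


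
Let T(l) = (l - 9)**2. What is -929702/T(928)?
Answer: -929702/844561 ≈ -1.1008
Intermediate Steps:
T(l) = (-9 + l)**2
-929702/T(928) = -929702/(-9 + 928)**2 = -929702/(919**2) = -929702/844561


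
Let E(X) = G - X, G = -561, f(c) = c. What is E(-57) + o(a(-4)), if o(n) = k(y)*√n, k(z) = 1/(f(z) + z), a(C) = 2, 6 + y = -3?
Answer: -504 - √2/18 ≈ -504.08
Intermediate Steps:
y = -9 (y = -6 - 3 = -9)
k(z) = 1/(2*z) (k(z) = 1/(z + z) = 1/(2*z))
o(n) = -√n/18 (o(n) = ((½)/(-9))*√n = ((½)*(-⅑))*√n = -√n/18)
E(X) = -561 - X
E(-57) + o(a(-4)) = (-561 - 1*(-57)) - √2/18 = (-561 + 57) - √2/18 = -504 - √2/18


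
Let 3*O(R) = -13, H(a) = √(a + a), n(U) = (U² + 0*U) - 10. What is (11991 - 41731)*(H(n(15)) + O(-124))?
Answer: 386620/3 - 29740*√430 ≈ -4.8783e+5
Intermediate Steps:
n(U) = -10 + U² (n(U) = (U² + 0) - 10 = U² - 10 = -10 + U²)
H(a) = √2*√a (H(a) = √(2*a) = √2*√a)
O(R) = -13/3 (O(R) = (⅓)*(-13) = -13/3)
(11991 - 41731)*(H(n(15)) + O(-124)) = (11991 - 41731)*(√2*√(-10 + 15²) - 13/3) = -29740*(√2*√(-10 + 225) - 13/3) = -29740*(√2*√215 - 13/3) = -29740*(√430 - 13/3) = -29740*(-13/3 + √430) = 386620/3 - 29740*√430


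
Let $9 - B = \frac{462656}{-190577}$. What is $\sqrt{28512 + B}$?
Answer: $\frac{\sqrt{1035959281520521}}{190577} \approx 168.89$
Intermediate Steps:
$B = \frac{2177849}{190577}$ ($B = 9 - \frac{462656}{-190577} = 9 - 462656 \left(- \frac{1}{190577}\right) = 9 - - \frac{462656}{190577} = 9 + \frac{462656}{190577} = \frac{2177849}{190577} \approx 11.428$)
$\sqrt{28512 + B} = \sqrt{28512 + \frac{2177849}{190577}} = \sqrt{\frac{5435909273}{190577}} = \frac{\sqrt{1035959281520521}}{190577}$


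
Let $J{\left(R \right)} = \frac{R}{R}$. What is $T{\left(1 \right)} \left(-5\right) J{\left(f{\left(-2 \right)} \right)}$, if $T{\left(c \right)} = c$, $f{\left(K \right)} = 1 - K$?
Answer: $-5$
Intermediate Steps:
$J{\left(R \right)} = 1$
$T{\left(1 \right)} \left(-5\right) J{\left(f{\left(-2 \right)} \right)} = 1 \left(-5\right) 1 = \left(-5\right) 1 = -5$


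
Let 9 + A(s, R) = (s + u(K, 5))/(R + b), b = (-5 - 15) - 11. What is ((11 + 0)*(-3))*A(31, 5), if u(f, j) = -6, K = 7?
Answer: 8547/26 ≈ 328.73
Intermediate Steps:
b = -31 (b = -20 - 11 = -31)
A(s, R) = -9 + (-6 + s)/(-31 + R) (A(s, R) = -9 + (s - 6)/(R - 31) = -9 + (-6 + s)/(-31 + R))
((11 + 0)*(-3))*A(31, 5) = ((11 + 0)*(-3))*((273 + 31 - 9*5)/(-31 + 5)) = (11*(-3))*((273 + 31 - 45)/(-26)) = -(-33)*259/26 = -33*(-259/26) = 8547/26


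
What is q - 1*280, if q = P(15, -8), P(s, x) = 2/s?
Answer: -4198/15 ≈ -279.87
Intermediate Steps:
q = 2/15 ≈ 0.13333
q - 1*280 = 2/15 - 1*280 = 2/15 - 280 = -4198/15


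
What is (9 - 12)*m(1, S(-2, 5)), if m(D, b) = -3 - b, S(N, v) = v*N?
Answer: -21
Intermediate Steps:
S(N, v) = N*v
(9 - 12)*m(1, S(-2, 5)) = (9 - 12)*(-3 - (-2)*5) = -3*(-3 - 1*(-10)) = -3*(-3 + 10) = -3*7 = -21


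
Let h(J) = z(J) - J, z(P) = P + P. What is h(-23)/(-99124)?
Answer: 23/99124 ≈ 0.00023203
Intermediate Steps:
z(P) = 2*P
h(J) = J (h(J) = 2*J - J = J)
h(-23)/(-99124) = -23/(-99124) = -23*(-1/99124) = 23/99124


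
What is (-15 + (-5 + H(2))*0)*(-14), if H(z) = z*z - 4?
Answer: 210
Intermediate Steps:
H(z) = -4 + z² (H(z) = z² - 4 = -4 + z²)
(-15 + (-5 + H(2))*0)*(-14) = (-15 + (-5 + (-4 + 2²))*0)*(-14) = (-15 + (-5 + (-4 + 4))*0)*(-14) = (-15 + (-5 + 0)*0)*(-14) = (-15 - 5*0)*(-14) = (-15 + 0)*(-14) = -15*(-14) = 210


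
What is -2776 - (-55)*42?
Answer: -466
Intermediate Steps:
-2776 - (-55)*42 = -2776 - 1*(-2310) = -2776 + 2310 = -466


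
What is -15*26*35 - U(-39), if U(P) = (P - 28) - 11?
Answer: -13572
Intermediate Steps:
U(P) = -39 + P (U(P) = (-28 + P) - 11 = -39 + P)
-15*26*35 - U(-39) = -15*26*35 - (-39 - 39) = -390*35 - 1*(-78) = -13650 + 78 = -13572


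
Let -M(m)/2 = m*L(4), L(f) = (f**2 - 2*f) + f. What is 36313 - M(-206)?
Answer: 31369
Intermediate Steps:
L(f) = f**2 - f
M(m) = -24*m (M(m) = -2*m*4*(-1 + 4) = -2*m*4*3 = -2*m*12 = -24*m)
36313 - M(-206) = 36313 - (-24)*(-206) = 36313 - 1*4944 = 36313 - 4944 = 31369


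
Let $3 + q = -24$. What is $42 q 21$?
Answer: $-23814$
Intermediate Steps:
$q = -27$ ($q = -3 - 24 = -27$)
$42 q 21 = 42 \left(-27\right) 21 = \left(-1134\right) 21 = -23814$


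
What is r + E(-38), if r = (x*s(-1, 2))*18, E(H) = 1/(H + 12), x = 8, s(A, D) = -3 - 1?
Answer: -14977/26 ≈ -576.04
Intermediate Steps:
s(A, D) = -4
E(H) = 1/(12 + H)
r = -576 (r = (8*(-4))*18 = -32*18 = -576)
r + E(-38) = -576 + 1/(12 - 38) = -576 + 1/(-26) = -576 - 1/26 = -14977/26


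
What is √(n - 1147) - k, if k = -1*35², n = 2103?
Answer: 1225 + 2*√239 ≈ 1255.9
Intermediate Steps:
k = -1225 (k = -1*1225 = -1225)
√(n - 1147) - k = √(2103 - 1147) - 1*(-1225) = √956 + 1225 = 2*√239 + 1225 = 1225 + 2*√239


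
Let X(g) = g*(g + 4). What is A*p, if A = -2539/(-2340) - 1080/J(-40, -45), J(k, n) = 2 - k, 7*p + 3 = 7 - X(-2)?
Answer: -806854/28665 ≈ -28.148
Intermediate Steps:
X(g) = g*(4 + g)
p = 8/7 (p = -3/7 + (7 - (-2)*(4 - 2))/7 = -3/7 + (7 - (-2)*2)/7 = -3/7 + (7 - 1*(-4))/7 = -3/7 + (7 + 4)/7 = -3/7 + (⅐)*11 = -3/7 + 11/7 = 8/7 ≈ 1.1429)
A = -403427/16380 (A = -2539/(-2340) - 1080/(2 - 1*(-40)) = -2539*(-1/2340) - 1080/(2 + 40) = 2539/2340 - 1080/42 = 2539/2340 - 1080*1/42 = 2539/2340 - 180/7 = -403427/16380 ≈ -24.629)
A*p = -403427/16380*8/7 = -806854/28665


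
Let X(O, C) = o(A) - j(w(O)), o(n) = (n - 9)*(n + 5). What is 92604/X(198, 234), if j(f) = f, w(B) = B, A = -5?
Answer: -15434/33 ≈ -467.70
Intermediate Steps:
o(n) = (-9 + n)*(5 + n)
X(O, C) = -O (X(O, C) = (-45 + (-5)² - 4*(-5)) - O = (-45 + 25 + 20) - O = 0 - O = -O)
92604/X(198, 234) = 92604/((-1*198)) = 92604/(-198) = 92604*(-1/198) = -15434/33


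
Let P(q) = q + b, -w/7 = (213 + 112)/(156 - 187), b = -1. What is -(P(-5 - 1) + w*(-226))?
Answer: 514367/31 ≈ 16592.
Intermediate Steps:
w = 2275/31 (w = -7*(213 + 112)/(156 - 187) = -2275/(-31) = -2275*(-1)/31 = -7*(-325/31) = 2275/31 ≈ 73.387)
P(q) = -1 + q (P(q) = q - 1 = -1 + q)
-(P(-5 - 1) + w*(-226)) = -((-1 + (-5 - 1)) + (2275/31)*(-226)) = -((-1 - 6) - 514150/31) = -(-7 - 514150/31) = -1*(-514367/31) = 514367/31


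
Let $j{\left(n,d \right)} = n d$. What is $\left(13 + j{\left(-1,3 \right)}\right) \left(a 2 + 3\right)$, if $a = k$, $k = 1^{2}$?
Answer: $50$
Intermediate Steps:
$k = 1$
$a = 1$
$j{\left(n,d \right)} = d n$
$\left(13 + j{\left(-1,3 \right)}\right) \left(a 2 + 3\right) = \left(13 + 3 \left(-1\right)\right) \left(1 \cdot 2 + 3\right) = \left(13 - 3\right) \left(2 + 3\right) = 10 \cdot 5 = 50$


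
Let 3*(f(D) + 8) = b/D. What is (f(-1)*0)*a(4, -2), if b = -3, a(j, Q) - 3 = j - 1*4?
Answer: 0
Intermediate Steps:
a(j, Q) = -1 + j (a(j, Q) = 3 + (j - 1*4) = 3 + (j - 4) = 3 + (-4 + j) = -1 + j)
f(D) = -8 - 1/D (f(D) = -8 + (-3/D)/3 = -8 - 1/D)
(f(-1)*0)*a(4, -2) = ((-8 - 1/(-1))*0)*(-1 + 4) = ((-8 - 1*(-1))*0)*3 = ((-8 + 1)*0)*3 = -7*0*3 = 0*3 = 0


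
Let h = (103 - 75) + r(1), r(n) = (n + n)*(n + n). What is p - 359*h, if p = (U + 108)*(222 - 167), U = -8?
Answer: -5988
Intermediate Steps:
p = 5500 (p = (-8 + 108)*(222 - 167) = 100*55 = 5500)
r(n) = 4*n² (r(n) = (2*n)*(2*n) = 4*n²)
h = 32 (h = (103 - 75) + 4*1² = 28 + 4*1 = 28 + 4 = 32)
p - 359*h = 5500 - 359*32 = 5500 - 11488 = -5988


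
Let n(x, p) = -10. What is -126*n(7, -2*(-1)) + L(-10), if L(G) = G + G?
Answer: 1240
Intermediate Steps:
L(G) = 2*G
-126*n(7, -2*(-1)) + L(-10) = -126*(-10) + 2*(-10) = 1260 - 20 = 1240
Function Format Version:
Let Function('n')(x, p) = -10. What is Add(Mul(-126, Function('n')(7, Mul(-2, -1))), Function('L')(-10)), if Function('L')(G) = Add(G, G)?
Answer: 1240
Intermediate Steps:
Function('L')(G) = Mul(2, G)
Add(Mul(-126, Function('n')(7, Mul(-2, -1))), Function('L')(-10)) = Add(Mul(-126, -10), Mul(2, -10)) = Add(1260, -20) = 1240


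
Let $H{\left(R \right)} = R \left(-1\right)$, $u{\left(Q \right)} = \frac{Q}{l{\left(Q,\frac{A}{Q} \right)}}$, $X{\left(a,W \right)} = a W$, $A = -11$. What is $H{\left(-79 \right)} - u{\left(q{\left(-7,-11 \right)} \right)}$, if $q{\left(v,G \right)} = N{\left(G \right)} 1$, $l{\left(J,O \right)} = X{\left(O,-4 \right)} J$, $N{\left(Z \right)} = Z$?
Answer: $\frac{317}{4} \approx 79.25$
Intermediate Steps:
$X{\left(a,W \right)} = W a$
$l{\left(J,O \right)} = - 4 J O$ ($l{\left(J,O \right)} = - 4 O J = - 4 J O$)
$q{\left(v,G \right)} = G$ ($q{\left(v,G \right)} = G 1 = G$)
$u{\left(Q \right)} = \frac{Q}{44}$ ($u{\left(Q \right)} = \frac{Q}{\left(-4\right) Q \left(- \frac{11}{Q}\right)} = \frac{Q}{44}$)
$H{\left(R \right)} = - R$
$H{\left(-79 \right)} - u{\left(q{\left(-7,-11 \right)} \right)} = \left(-1\right) \left(-79\right) - \frac{1}{44} \left(-11\right) = 79 - - \frac{1}{4} = 79 + \frac{1}{4} = \frac{317}{4}$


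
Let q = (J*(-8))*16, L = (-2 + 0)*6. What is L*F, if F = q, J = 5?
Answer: 7680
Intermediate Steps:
L = -12 (L = -2*6 = -12)
q = -640 (q = (5*(-8))*16 = -40*16 = -640)
F = -640
L*F = -12*(-640) = 7680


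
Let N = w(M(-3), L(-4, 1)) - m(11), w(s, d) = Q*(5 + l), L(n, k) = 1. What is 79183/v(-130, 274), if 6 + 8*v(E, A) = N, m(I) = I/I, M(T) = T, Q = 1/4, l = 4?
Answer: -2533856/19 ≈ -1.3336e+5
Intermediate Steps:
Q = ¼ ≈ 0.25000
m(I) = 1
w(s, d) = 9/4 (w(s, d) = (5 + 4)/4 = (¼)*9 = 9/4)
N = 5/4 (N = 9/4 - 1*1 = 9/4 - 1 = 5/4 ≈ 1.2500)
v(E, A) = -19/32 (v(E, A) = -¾ + (⅛)*(5/4) = -¾ + 5/32 = -19/32)
79183/v(-130, 274) = 79183/(-19/32) = 79183*(-32/19) = -2533856/19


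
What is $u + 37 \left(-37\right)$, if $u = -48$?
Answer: $-1417$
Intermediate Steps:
$u + 37 \left(-37\right) = -48 + 37 \left(-37\right) = -48 - 1369 = -1417$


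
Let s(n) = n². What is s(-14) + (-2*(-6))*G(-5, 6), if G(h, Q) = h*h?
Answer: 496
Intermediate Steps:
G(h, Q) = h²
s(-14) + (-2*(-6))*G(-5, 6) = (-14)² - 2*(-6)*(-5)² = 196 + 12*25 = 196 + 300 = 496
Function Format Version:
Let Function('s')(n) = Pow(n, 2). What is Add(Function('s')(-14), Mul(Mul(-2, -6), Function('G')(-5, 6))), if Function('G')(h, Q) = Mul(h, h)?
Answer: 496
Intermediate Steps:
Function('G')(h, Q) = Pow(h, 2)
Add(Function('s')(-14), Mul(Mul(-2, -6), Function('G')(-5, 6))) = Add(Pow(-14, 2), Mul(Mul(-2, -6), Pow(-5, 2))) = Add(196, Mul(12, 25)) = Add(196, 300) = 496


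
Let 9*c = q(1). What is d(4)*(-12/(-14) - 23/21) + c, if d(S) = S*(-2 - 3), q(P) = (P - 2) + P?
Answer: 100/21 ≈ 4.7619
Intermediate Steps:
q(P) = -2 + 2*P (q(P) = (-2 + P) + P = -2 + 2*P)
c = 0 (c = (-2 + 2*1)/9 = (-2 + 2)/9 = (1/9)*0 = 0)
d(S) = -5*S (d(S) = S*(-5) = -5*S)
d(4)*(-12/(-14) - 23/21) + c = (-5*4)*(-12/(-14) - 23/21) + 0 = -20*(-12*(-1/14) - 23*1/21) + 0 = -20*(6/7 - 23/21) + 0 = -20*(-5/21) + 0 = 100/21 + 0 = 100/21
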